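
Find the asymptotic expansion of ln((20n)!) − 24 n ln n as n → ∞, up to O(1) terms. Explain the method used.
ln((20n)!) − 24 n ln n = −4 n ln n + 20(ln 20 − 1) n + (1/2) ln(2π·20n) + O(1/n)

Stirling: ln((20n)!) = 20n ln(20n) − 20n + (1/2) ln(2π·20n) + O(1/n).
Expand 20n ln(20n) = 20n (ln n + ln 20) = 20n ln n + 20n ln 20.
Subtract 24n ln n: leading term is (20 − 24) n ln n = −4 n ln n. The next term is 20n ln 20 − 20n = 20(ln 20 − 1) n. Then the (1/2) ln(2π·20n) correction.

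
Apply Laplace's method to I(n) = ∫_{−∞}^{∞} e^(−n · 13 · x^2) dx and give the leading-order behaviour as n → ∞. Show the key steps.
I(n) = sqrt(π/(13n))

Here φ(x) = 13 · x^2 has its unique minimum at x* = 0 with φ(x*) = 0 and φ''(x*) = 26. Laplace's method gives
  I(n) ~ e^(−n φ(x*)) · sqrt(2π / (n · φ''(x*))) = sqrt(2π / (26n)) = sqrt(π/(13n)).
This is exact: substituting u = (x − 0)·sqrt(13n) gives I(n) = (1/sqrt(13n)) ∫_{−∞}^{∞} e^(−u^2) du = sqrt(π/(13n)).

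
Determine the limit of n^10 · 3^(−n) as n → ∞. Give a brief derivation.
lim = 0

Exponentials with base > 1 dominate every fixed polynomial: for any fixed c, n^c / 3^n → 0 as n → ∞ (e.g. by the ratio test, or by writing 3^n = e^(n ln 3) and noting e^(n ln 3) / n^c → ∞). Hence n^10 · 3^(−n) = n^10 / 3^n → 0.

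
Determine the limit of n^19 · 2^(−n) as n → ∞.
lim = 0

Exponentials with base > 1 dominate every fixed polynomial: for any fixed c, n^c / 2^n → 0 as n → ∞ (e.g. by the ratio test, or by writing 2^n = e^(n ln 2) and noting e^(n ln 2) / n^c → ∞). Hence n^19 · 2^(−n) = n^19 / 2^n → 0.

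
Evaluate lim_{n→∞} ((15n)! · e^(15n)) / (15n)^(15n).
lim = ∞

Stirling: (15n)! ~ sqrt(2π·15n) · (15n/e)^(15n). Hence
  (15n)! · e^(15n) / (15n)^(15n) ~ sqrt(2π·15n) = sqrt(2π·15) · sqrt(n) → ∞.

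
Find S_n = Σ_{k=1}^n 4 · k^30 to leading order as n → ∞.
S_n ~ 4 · n^31 / 31

By integral comparison (Euler-Maclaurin), Σ_{k=1}^n 4 · k^30 = 4 · ∫_0^n x^30 dx + O(n^30) = 4 · n^31/31 + O(n^30). (Equivalently, Faulhaber's formula gives the same leading term.)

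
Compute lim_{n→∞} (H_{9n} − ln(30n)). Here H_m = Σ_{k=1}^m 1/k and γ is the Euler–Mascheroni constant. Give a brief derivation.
lim = ln(3/10) + γ

By Euler-Maclaurin, H_m = ln m + γ + O(1/m). So
  H_{9n} − ln(30n) = ln(9n) + γ − ln(30n) + O(1/n)
                       = ln(9/30) + γ + O(1/n).
Hence the limit is ln(9/30) + γ (= ln(3/10)).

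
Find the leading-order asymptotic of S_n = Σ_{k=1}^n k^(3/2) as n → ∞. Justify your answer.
S_n ~ (2/5) · n^(5/2)

Integral comparison: Σ_{k=1}^n k^(3/2) = ∫_0^n x^(3/2) dx + O(n^(3/2)). The integral is n^(1 + 3/2) / (1 + 3/2) = n^((3+2)/2) / ((3+2)/2) = (2/5) · n^(5/2).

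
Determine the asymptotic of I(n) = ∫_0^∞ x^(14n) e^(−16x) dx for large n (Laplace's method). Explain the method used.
I(n) ~ (sqrt(2π·14n) / 16) · (14n/(16e))^(14n)

Write the integrand as exp(14n ln x − 16x) and set f(x) = 14n ln x − 16x. Then f'(x) = 14n/x − 16 = 0 at x* = 14n/16, and f''(x*) = −14n/x*^2 = −16^2/(14n). Laplace's method (interior maximum) gives
  I(n) ~ e^(f(x*)) · sqrt(2π / |f''(x*)|)
        = exp(14n ln(14n/16) − 14n) · sqrt(2π · 14n / 16^2)
        = (14n/16)^(14n) e^(−14n) · sqrt(2π·14n) / 16
        = (sqrt(2π·14n) / 16) · (14n/(16e))^(14n).
This matches Γ(14n+1)/16^(14n+1) with Stirling applied to Γ.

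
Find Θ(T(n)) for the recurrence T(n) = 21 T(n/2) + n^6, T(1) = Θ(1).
T(n) = Θ(n^6)

log_2 21 ≈ 4.392. f(n) = n^6 dominates n^(log_2 21) since 6 > 4.392, and the regularity condition a·f(n/b) = 21·(n/2)^6 = (21/64)·n^6 ≤ c·f(n) holds with c = 21/64 ≈ 0.328 < 1. So this is Case 3: T(n) = Θ(f(n)) = Θ(n^6).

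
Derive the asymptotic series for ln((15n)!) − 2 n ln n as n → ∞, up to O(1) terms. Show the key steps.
ln((15n)!) − 2 n ln n = 13 n ln n + 15(ln 15 − 1) n + (1/2) ln(2π·15n) + O(1/n)

Stirling: ln((15n)!) = 15n ln(15n) − 15n + (1/2) ln(2π·15n) + O(1/n).
Expand 15n ln(15n) = 15n (ln n + ln 15) = 15n ln n + 15n ln 15.
Subtract 2n ln n: leading term is (15 − 2) n ln n = 13 n ln n. The next term is 15n ln 15 − 15n = 15(ln 15 − 1) n. Then the (1/2) ln(2π·15n) correction.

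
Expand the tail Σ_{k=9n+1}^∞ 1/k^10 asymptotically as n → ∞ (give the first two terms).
Σ_{k>9n} 1/k^10 = 1/(9 · (9n)^9) − 1/(2 · (9n)^10) + O(1/(9n)^11)

Compare to the integral: ∫_{9n}^∞ x^(−10) dx = [−x^(−9)/9]_{9n}^∞ = 1/((10−1)·(9n)^9). The Euler-Maclaurin correction adds −f(9n)/2 = −1/(2·(9n)^10). Euler-Maclaurin then gives
  Σ_{k>9n} 1/k^10 = ∫_{9n}^∞ dx/x^10 − 1/(2·(9n)^10) + O(1/(9n)^11).
(Equivalently this is ζ(10) − Σ_{k≤9n} 1/k^10.)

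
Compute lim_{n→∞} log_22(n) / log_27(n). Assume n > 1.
lim = ln(27) / ln(22) = log_22(27)

Change of base: log_22(n) = ln n / ln 22 and log_27(n) = ln n / ln 27. The ratio is (ln n / ln 22) · (ln 27 / ln n) = ln 27 / ln 22, a constant independent of n. So the limit is ln 27 / ln 22 = log_22(27).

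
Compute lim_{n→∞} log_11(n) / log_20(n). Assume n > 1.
lim = ln(20) / ln(11) = log_11(20)

Change of base: log_11(n) = ln n / ln 11 and log_20(n) = ln n / ln 20. The ratio is (ln n / ln 11) · (ln 20 / ln n) = ln 20 / ln 11, a constant independent of n. So the limit is ln 20 / ln 11 = log_11(20).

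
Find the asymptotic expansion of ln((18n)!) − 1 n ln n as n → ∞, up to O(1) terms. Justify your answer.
ln((18n)!) − 1 n ln n = 17 n ln n + 18(ln 18 − 1) n + (1/2) ln(2π·18n) + O(1/n)

Stirling: ln((18n)!) = 18n ln(18n) − 18n + (1/2) ln(2π·18n) + O(1/n).
Expand 18n ln(18n) = 18n (ln n + ln 18) = 18n ln n + 18n ln 18.
Subtract 1n ln n: leading term is (18 − 1) n ln n = 17 n ln n. The next term is 18n ln 18 − 18n = 18(ln 18 − 1) n. Then the (1/2) ln(2π·18n) correction.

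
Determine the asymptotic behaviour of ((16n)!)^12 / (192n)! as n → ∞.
((16n)!)^12/(192n)! ~ ((2π·16n)^(11/2) / sqrt(12)) · 12^(−12·16n)  →  0

Write N = 16n. Stirling: N! ~ sqrt(2π N)(N/e)^N and (12N)! ~ sqrt(2π·12N)·(12N/e)^(12N).
  (N!)^12/(12N)! ~ (2π N)^(12/2) (N/e)^(12N) / [sqrt(2π·12N) (12N/e)^(12N)]
     = (2π N)^(12/2) / sqrt(2π·12N) · (N/(12N))^(12N)
     = (2π N)^((12−1)/2) / sqrt(12) · 12^(−12N).
Since 12^12 > 1, the factor 12^(−12N) decays exponentially, so the ratio → 0. Substituting N = 16n gives the stated form.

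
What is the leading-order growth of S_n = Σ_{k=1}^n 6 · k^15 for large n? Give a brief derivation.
S_n ~ 3 · n^16 / 8

By integral comparison (Euler-Maclaurin), Σ_{k=1}^n 6 · k^15 = 6 · ∫_0^n x^15 dx + O(n^15) = 6 · n^16/16 = 3 · n^16 / 8 + O(n^15). (Equivalently, Faulhaber's formula gives the same leading term.)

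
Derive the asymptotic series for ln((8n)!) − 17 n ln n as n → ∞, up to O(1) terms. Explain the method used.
ln((8n)!) − 17 n ln n = −9 n ln n + 8(ln 8 − 1) n + (1/2) ln(2π·8n) + O(1/n)

Stirling: ln((8n)!) = 8n ln(8n) − 8n + (1/2) ln(2π·8n) + O(1/n).
Expand 8n ln(8n) = 8n (ln n + ln 8) = 8n ln n + 8n ln 8.
Subtract 17n ln n: leading term is (8 − 17) n ln n = −9 n ln n. The next term is 8n ln 8 − 8n = 8(ln 8 − 1) n. Then the (1/2) ln(2π·8n) correction.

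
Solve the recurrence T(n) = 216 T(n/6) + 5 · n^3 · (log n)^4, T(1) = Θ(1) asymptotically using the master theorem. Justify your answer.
T(n) = Θ(n^3 · (log n)^5)

Here log_6 216 = 3 and f(n) = 5 · n^3 · (log n)^4 = Θ(n^(log_6 216) · (log n)^4). This is the extended Case 2 of the master theorem (f matches the critical exponent up to log factors), giving T(n) = Θ(n^(log_6 216) · (log n)^(4+1)) = Θ(n^3 · (log n)^5).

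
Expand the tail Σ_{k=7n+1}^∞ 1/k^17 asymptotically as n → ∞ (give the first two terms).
Σ_{k>7n} 1/k^17 = 1/(16 · (7n)^16) − 1/(2 · (7n)^17) + O(1/(7n)^18)

Compare to the integral: ∫_{7n}^∞ x^(−17) dx = [−x^(−16)/16]_{7n}^∞ = 1/((17−1)·(7n)^16). The Euler-Maclaurin correction adds −f(7n)/2 = −1/(2·(7n)^17). Euler-Maclaurin then gives
  Σ_{k>7n} 1/k^17 = ∫_{7n}^∞ dx/x^17 − 1/(2·(7n)^17) + O(1/(7n)^18).
(Equivalently this is ζ(17) − Σ_{k≤7n} 1/k^17.)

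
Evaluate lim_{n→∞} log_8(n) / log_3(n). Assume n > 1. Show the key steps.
lim = ln(3) / ln(8) = log_8(3)

Change of base: log_8(n) = ln n / ln 8 and log_3(n) = ln n / ln 3. The ratio is (ln n / ln 8) · (ln 3 / ln n) = ln 3 / ln 8, a constant independent of n. So the limit is ln 3 / ln 8 = log_8(3).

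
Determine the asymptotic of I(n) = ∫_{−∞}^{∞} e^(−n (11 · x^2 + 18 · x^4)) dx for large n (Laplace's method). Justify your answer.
I(n) ~ sqrt(π/(11n))

φ(x) = 11 · x^2 + 18 · x^4 has its unique global minimum at x* = 0 (since φ'(x) = 22x + 72x^3 = 0 only at x = 0 for real x with both coefficients positive, and φ → ∞ as |x| → ∞). At x* = 0, φ(0) = 0 and φ''(0) = 22. Laplace's method then gives
  I(n) ~ sqrt(2π / (n · φ''(0))) · e^(−n φ(0)) = sqrt(2π / (22n)) = sqrt(π/(11n)).
The 18 · x^4 term contributes only at subleading order (an O(1/n) relative correction).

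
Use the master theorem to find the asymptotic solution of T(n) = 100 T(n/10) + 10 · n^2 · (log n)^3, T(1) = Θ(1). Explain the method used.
T(n) = Θ(n^2 · (log n)^4)

Here log_10 100 = 2 and f(n) = 10 · n^2 · (log n)^3 = Θ(n^(log_10 100) · (log n)^3). This is the extended Case 2 of the master theorem (f matches the critical exponent up to log factors), giving T(n) = Θ(n^(log_10 100) · (log n)^(3+1)) = Θ(n^2 · (log n)^4).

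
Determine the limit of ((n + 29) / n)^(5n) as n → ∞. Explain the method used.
lim = e^145

Rewrite as (1 + 29/n)^(5n). By the standard limit (1 + x/n)^n → e^x, we have (1 + 29/n)^n → e^29, and raising to the 5th power gives e^145.
More precisely, ln[(1 + 29/n)^(5n)] = 5n · ln(1 + 29/n) = 5n · (29/n + O(1/n^2)) = 145 + O(1/n) → 145.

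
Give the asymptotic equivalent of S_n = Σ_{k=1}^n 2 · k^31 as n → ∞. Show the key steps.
S_n ~ n^32 / 16

By integral comparison (Euler-Maclaurin), Σ_{k=1}^n 2 · k^31 = 2 · ∫_0^n x^31 dx + O(n^31) = 2 · n^32/32 = n^32 / 16 + O(n^31). (Equivalently, Faulhaber's formula gives the same leading term.)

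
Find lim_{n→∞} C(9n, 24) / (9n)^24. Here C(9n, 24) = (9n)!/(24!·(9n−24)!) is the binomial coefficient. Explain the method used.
lim = 1/24! = 1/620448401733239439360000

With N = 9n → ∞: C(N, 24) / N^24 = [N(N−1)…(N−23)] / (24! · N^24) = (1/24!) · 1 · (1 − 1/(9n)) · … · (1 − 23/(9n)). Each factor → 1 as N → ∞, so the limit is 1/24! = 1/620448401733239439360000.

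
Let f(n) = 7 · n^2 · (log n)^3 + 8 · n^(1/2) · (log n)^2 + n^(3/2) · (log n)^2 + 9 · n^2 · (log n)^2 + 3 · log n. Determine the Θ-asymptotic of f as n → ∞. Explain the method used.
f(n) ∈ Θ(n^2 · (log n)^3)

Compare the terms by growth order. For large n, n^a · (log n)^b dominates n^a' · (log n)^b' iff a > a', or (a = a' and b > b'). Ranking the 5 terms shows the dominant one is 7 · n^2 · (log n)^3. Hence f(n) ∈ Θ(n^2 · (log n)^3).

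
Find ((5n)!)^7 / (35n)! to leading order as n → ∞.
((5n)!)^7/(35n)! ~ ((2π·5n)^(6/2) / sqrt(7)) · 7^(−7·5n)  →  0

Write N = 5n. Stirling: N! ~ sqrt(2π N)(N/e)^N and (7N)! ~ sqrt(2π·7N)·(7N/e)^(7N).
  (N!)^7/(7N)! ~ (2π N)^(7/2) (N/e)^(7N) / [sqrt(2π·7N) (7N/e)^(7N)]
     = (2π N)^(7/2) / sqrt(2π·7N) · (N/(7N))^(7N)
     = (2π N)^((7−1)/2) / sqrt(7) · 7^(−7N).
Since 7^7 > 1, the factor 7^(−7N) decays exponentially, so the ratio → 0. Substituting N = 5n gives the stated form.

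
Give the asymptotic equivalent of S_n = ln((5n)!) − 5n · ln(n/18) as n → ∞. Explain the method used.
S_n ~ 5n · (ln 90 − 1) + O(ln n)

Stirling: ln((5n)!) = 5n ln(5n) − 5n + O(ln n).
  S_n = 5n ln(5n) − 5n − 5n ln(n/18) + O(ln n)
      = 5n ln(5n) − 5n ln n + 5n ln 18 − 5n + O(ln n)
      = 5n ln 5 + 5n ln 18 − 5n + O(ln n)
      = 5n (ln 90 − 1) + O(ln n).
Numerically ln(90) − 1 ≈ 3.4998.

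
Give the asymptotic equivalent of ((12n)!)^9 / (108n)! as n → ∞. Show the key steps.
((12n)!)^9/(108n)! ~ ((2π·12n)^(8/2) / 3) · 9^(−9·12n)  →  0

Write N = 12n. Stirling: N! ~ sqrt(2π N)(N/e)^N and (9N)! ~ sqrt(2π·9N)·(9N/e)^(9N).
  (N!)^9/(9N)! ~ (2π N)^(9/2) (N/e)^(9N) / [sqrt(2π·9N) (9N/e)^(9N)]
     = (2π N)^(9/2) / sqrt(2π·9N) · (N/(9N))^(9N)
     = (2π N)^((9−1)/2) / 3 · 9^(−9N).
Since 9^9 > 1, the factor 9^(−9N) decays exponentially, so the ratio → 0. Substituting N = 12n gives the stated form.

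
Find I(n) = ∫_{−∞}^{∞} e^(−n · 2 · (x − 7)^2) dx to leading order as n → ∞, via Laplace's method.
I(n) = sqrt(π/(2n))

Here φ(x) = 2 · (x − 7)^2 has its unique minimum at x* = 7 with φ(x*) = 0 and φ''(x*) = 4. Laplace's method gives
  I(n) ~ e^(−n φ(x*)) · sqrt(2π / (n · φ''(x*))) = sqrt(2π / (4n)) = sqrt(π/(2n)).
This is exact: substituting u = (x − 7)·sqrt(2n) gives I(n) = (1/sqrt(2n)) ∫_{−∞}^{∞} e^(−u^2) du = sqrt(π/(2n)).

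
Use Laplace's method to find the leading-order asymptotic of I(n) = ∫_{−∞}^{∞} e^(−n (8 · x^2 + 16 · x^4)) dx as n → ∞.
I(n) ~ sqrt(π/(8n))

φ(x) = 8 · x^2 + 16 · x^4 has its unique global minimum at x* = 0 (since φ'(x) = 16x + 64x^3 = 0 only at x = 0 for real x with both coefficients positive, and φ → ∞ as |x| → ∞). At x* = 0, φ(0) = 0 and φ''(0) = 16. Laplace's method then gives
  I(n) ~ sqrt(2π / (n · φ''(0))) · e^(−n φ(0)) = sqrt(2π / (16n)) = sqrt(π/(8n)).
The 16 · x^4 term contributes only at subleading order (an O(1/n) relative correction).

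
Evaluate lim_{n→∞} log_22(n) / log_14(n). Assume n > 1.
lim = ln(14) / ln(22) = log_22(14)

Change of base: log_22(n) = ln n / ln 22 and log_14(n) = ln n / ln 14. The ratio is (ln n / ln 22) · (ln 14 / ln n) = ln 14 / ln 22, a constant independent of n. So the limit is ln 14 / ln 22 = log_22(14).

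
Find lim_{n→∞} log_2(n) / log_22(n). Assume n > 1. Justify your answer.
lim = ln(22) / ln(2) = log_2(22)

Change of base: log_2(n) = ln n / ln 2 and log_22(n) = ln n / ln 22. The ratio is (ln n / ln 2) · (ln 22 / ln n) = ln 22 / ln 2, a constant independent of n. So the limit is ln 22 / ln 2 = log_2(22).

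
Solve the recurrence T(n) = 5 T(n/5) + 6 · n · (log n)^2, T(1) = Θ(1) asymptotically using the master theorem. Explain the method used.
T(n) = Θ(n · (log n)^3)

Here log_5 5 = 1 and f(n) = 6 · n · (log n)^2 = Θ(n^(log_5 5) · (log n)^2). This is the extended Case 2 of the master theorem (f matches the critical exponent up to log factors), giving T(n) = Θ(n^(log_5 5) · (log n)^(2+1)) = Θ(n · (log n)^3).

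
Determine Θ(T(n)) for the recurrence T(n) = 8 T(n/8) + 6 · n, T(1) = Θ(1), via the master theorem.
T(n) = Θ(n log n)

log_8 8 = 1, and f(n) = 6 · n = Θ(n^(log_8 8)). This is Case 2 of the master theorem: T(n) = Θ(f(n) · log n) = Θ(n log n).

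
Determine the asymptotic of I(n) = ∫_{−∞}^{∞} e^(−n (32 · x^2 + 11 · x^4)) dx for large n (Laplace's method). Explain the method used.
I(n) ~ sqrt(π/(32n))

φ(x) = 32 · x^2 + 11 · x^4 has its unique global minimum at x* = 0 (since φ'(x) = 64x + 44x^3 = 0 only at x = 0 for real x with both coefficients positive, and φ → ∞ as |x| → ∞). At x* = 0, φ(0) = 0 and φ''(0) = 64. Laplace's method then gives
  I(n) ~ sqrt(2π / (n · φ''(0))) · e^(−n φ(0)) = sqrt(2π / (64n)) = sqrt(π/(32n)).
The 11 · x^4 term contributes only at subleading order (an O(1/n) relative correction).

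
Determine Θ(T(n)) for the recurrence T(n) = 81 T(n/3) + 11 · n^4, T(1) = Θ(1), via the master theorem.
T(n) = Θ(n^4 log n)

log_3 81 = 4, and f(n) = 11 · n^4 = Θ(n^(log_3 81)). This is Case 2 of the master theorem: T(n) = Θ(f(n) · log n) = Θ(n^4 log n).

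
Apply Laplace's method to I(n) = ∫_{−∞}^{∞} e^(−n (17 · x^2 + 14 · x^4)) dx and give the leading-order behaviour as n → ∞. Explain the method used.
I(n) ~ sqrt(π/(17n))

φ(x) = 17 · x^2 + 14 · x^4 has its unique global minimum at x* = 0 (since φ'(x) = 34x + 56x^3 = 0 only at x = 0 for real x with both coefficients positive, and φ → ∞ as |x| → ∞). At x* = 0, φ(0) = 0 and φ''(0) = 34. Laplace's method then gives
  I(n) ~ sqrt(2π / (n · φ''(0))) · e^(−n φ(0)) = sqrt(2π / (34n)) = sqrt(π/(17n)).
The 14 · x^4 term contributes only at subleading order (an O(1/n) relative correction).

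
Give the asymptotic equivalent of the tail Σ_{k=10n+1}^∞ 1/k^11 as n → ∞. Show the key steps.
Σ_{k>10n} 1/k^11 ~ 1/(10 · (10n)^10)

Compare to the integral: ∫_{10n}^∞ x^(−11) dx = [−x^(−10)/10]_{10n}^∞ = 1/((11−1)·(10n)^10). Euler-Maclaurin then gives
  Σ_{k>10n} 1/k^11 = ∫_{10n}^∞ dx/x^11 − 1/(2·(10n)^11) + O(1/(10n)^12).
(Equivalently this is ζ(11) − Σ_{k≤10n} 1/k^11.)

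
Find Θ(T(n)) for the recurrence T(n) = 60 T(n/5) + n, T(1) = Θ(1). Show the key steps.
T(n) = Θ(n^(log_5 60))

Master theorem: compare f(n) = n to n^(log_5 60) where log_5 60 ≈ 2.544. Since 1 < log_5 60, we have f(n) = O(n^(log_5 60 − ε)) for some ε > 0 — Case 1. Hence T(n) = Θ(n^(log_5 60)).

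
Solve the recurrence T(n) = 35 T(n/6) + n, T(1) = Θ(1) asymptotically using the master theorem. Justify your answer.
T(n) = Θ(n^(log_6 35))

Master theorem: compare f(n) = n to n^(log_6 35) where log_6 35 ≈ 1.984. Since 1 < log_6 35, we have f(n) = O(n^(log_6 35 − ε)) for some ε > 0 — Case 1. Hence T(n) = Θ(n^(log_6 35)).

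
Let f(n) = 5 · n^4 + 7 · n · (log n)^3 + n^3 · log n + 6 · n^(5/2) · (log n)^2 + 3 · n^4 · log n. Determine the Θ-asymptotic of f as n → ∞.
f(n) ∈ Θ(n^4 · log n)

Compare the terms by growth order. For large n, n^a · (log n)^b dominates n^a' · (log n)^b' iff a > a', or (a = a' and b > b'). Ranking the 5 terms shows the dominant one is 3 · n^4 · log n. Hence f(n) ∈ Θ(n^4 · log n).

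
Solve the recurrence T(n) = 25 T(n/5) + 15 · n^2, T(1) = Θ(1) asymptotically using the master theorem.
T(n) = Θ(n^2 log n)

log_5 25 = 2, and f(n) = 15 · n^2 = Θ(n^(log_5 25)). This is Case 2 of the master theorem: T(n) = Θ(f(n) · log n) = Θ(n^2 log n).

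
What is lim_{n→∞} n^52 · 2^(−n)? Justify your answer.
lim = 0

Exponentials with base > 1 dominate every fixed polynomial: for any fixed c, n^c / 2^n → 0 as n → ∞ (e.g. by the ratio test, or by writing 2^n = e^(n ln 2) and noting e^(n ln 2) / n^c → ∞). Hence n^52 · 2^(−n) = n^52 / 2^n → 0.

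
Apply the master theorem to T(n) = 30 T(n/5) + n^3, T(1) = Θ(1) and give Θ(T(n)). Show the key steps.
T(n) = Θ(n^3)

log_5 30 ≈ 2.113. f(n) = n^3 dominates n^(log_5 30) since 3 > 2.113, and the regularity condition a·f(n/b) = 30·(n/5)^3 = (30/125)·n^3 ≤ c·f(n) holds with c = 30/125 ≈ 0.24 < 1. So this is Case 3: T(n) = Θ(f(n)) = Θ(n^3).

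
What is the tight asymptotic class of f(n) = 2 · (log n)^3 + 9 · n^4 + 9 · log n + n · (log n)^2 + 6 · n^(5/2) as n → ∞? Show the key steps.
f(n) ∈ Θ(n^4)

Compare the terms by growth order. For large n, n^a · (log n)^b dominates n^a' · (log n)^b' iff a > a', or (a = a' and b > b'). Ranking the 5 terms shows the dominant one is 9 · n^4. Hence f(n) ∈ Θ(n^4).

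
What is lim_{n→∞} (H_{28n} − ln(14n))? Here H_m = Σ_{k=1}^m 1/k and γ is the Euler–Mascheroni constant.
lim = ln 2 + γ

By Euler-Maclaurin, H_m = ln m + γ + O(1/m). So
  H_{28n} − ln(14n) = ln(28n) + γ − ln(14n) + O(1/n)
                       = ln(28/14) + γ + O(1/n).
Hence the limit is ln(28/14) + γ (= ln 2).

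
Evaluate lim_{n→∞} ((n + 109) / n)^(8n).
lim = e^872

Rewrite as (1 + 109/n)^(8n). By the standard limit (1 + x/n)^n → e^x, we have (1 + 109/n)^n → e^109, and raising to the 8th power gives e^872.
More precisely, ln[(1 + 109/n)^(8n)] = 8n · ln(1 + 109/n) = 8n · (109/n + O(1/n^2)) = 872 + O(1/n) → 872.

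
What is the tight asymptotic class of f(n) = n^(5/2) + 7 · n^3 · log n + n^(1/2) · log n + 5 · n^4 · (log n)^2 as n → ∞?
f(n) ∈ Θ(n^4 · (log n)^2)

Compare the terms by growth order. For large n, n^a · (log n)^b dominates n^a' · (log n)^b' iff a > a', or (a = a' and b > b'). Ranking the 4 terms shows the dominant one is 5 · n^4 · (log n)^2. Hence f(n) ∈ Θ(n^4 · (log n)^2).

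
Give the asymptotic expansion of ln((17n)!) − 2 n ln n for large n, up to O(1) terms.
ln((17n)!) − 2 n ln n = 15 n ln n + 17(ln 17 − 1) n + (1/2) ln(2π·17n) + O(1/n)

Stirling: ln((17n)!) = 17n ln(17n) − 17n + (1/2) ln(2π·17n) + O(1/n).
Expand 17n ln(17n) = 17n (ln n + ln 17) = 17n ln n + 17n ln 17.
Subtract 2n ln n: leading term is (17 − 2) n ln n = 15 n ln n. The next term is 17n ln 17 − 17n = 17(ln 17 − 1) n. Then the (1/2) ln(2π·17n) correction.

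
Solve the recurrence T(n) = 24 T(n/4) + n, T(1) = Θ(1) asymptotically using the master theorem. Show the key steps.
T(n) = Θ(n^(log_4 24))

Master theorem: compare f(n) = n to n^(log_4 24) where log_4 24 ≈ 2.292. Since 1 < log_4 24, we have f(n) = O(n^(log_4 24 − ε)) for some ε > 0 — Case 1. Hence T(n) = Θ(n^(log_4 24)).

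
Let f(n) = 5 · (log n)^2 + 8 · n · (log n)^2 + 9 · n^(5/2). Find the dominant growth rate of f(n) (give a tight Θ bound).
f(n) ∈ Θ(n^(5/2))

Compare the terms by growth order. For large n, n^a · (log n)^b dominates n^a' · (log n)^b' iff a > a', or (a = a' and b > b'). Ranking the 3 terms shows the dominant one is 9 · n^(5/2). Hence f(n) ∈ Θ(n^(5/2)).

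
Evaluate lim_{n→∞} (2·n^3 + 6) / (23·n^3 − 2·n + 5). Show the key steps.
lim = 2/23

For large n the leading n^3 terms dominate both numerator and denominator. Dividing top and bottom by n^3, every other term tends to 0, leaving 2/23.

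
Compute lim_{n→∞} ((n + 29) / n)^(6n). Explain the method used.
lim = e^174

Rewrite as (1 + 29/n)^(6n). By the standard limit (1 + x/n)^n → e^x, we have (1 + 29/n)^n → e^29, and raising to the 6th power gives e^174.
More precisely, ln[(1 + 29/n)^(6n)] = 6n · ln(1 + 29/n) = 6n · (29/n + O(1/n^2)) = 174 + O(1/n) → 174.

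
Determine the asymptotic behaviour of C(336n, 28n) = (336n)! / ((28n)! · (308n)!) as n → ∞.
C(336n, 28n) ~ (8916100448256/285311670611)^(28n) · sqrt(6/(11π·28n))

Write N = 28n. Apply Stirling to each factorial:
  (12N)! ~ sqrt(2π·12N) · (12N/e)^(12N),
  N! ~ sqrt(2π N) · (N/e)^N,
  (11N)! ~ sqrt(2π·11N) · (11N/e)^(11N).
The exponential factors combine to (12N)^(12N) / (N^N · (11N)^(11N)) = 12^(12N)/11^(11N) = (12^12/11^11)^N = (8916100448256/285311670611)^N.
The square-root prefactors combine to sqrt(2π·12N) / (sqrt(2π N)·sqrt(2π·11N)) = sqrt(12 / (2π·11·N)) = sqrt(6/(11π·28n)).
Substituting N = 28n: C(336n, 28n) ~ (8916100448256/285311670611)^(28n) · sqrt(6/(11π·28n)).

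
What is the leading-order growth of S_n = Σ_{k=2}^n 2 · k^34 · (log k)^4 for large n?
S_n ~ 2 · n^35 · (log n)^4 / 35

By integral comparison, S_n = ∫_1^n 2 · x^34 · (log x)^4 dx + O(n^34 · (log n)^4). For the integral, the leading term of ∫_1^n x^34 (log x)^4 dx is n^35/35 · (log n)^4 (by repeated integration by parts; each step lowers the log-exponent and produces a relatively O(1/log n) correction). Hence S_n ~ 2 · n^35 · (log n)^4 / 35.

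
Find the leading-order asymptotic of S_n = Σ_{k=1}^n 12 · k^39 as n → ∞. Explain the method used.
S_n ~ 3 · n^40 / 10

By integral comparison (Euler-Maclaurin), Σ_{k=1}^n 12 · k^39 = 12 · ∫_0^n x^39 dx + O(n^39) = 12 · n^40/40 = 3 · n^40 / 10 + O(n^39). (Equivalently, Faulhaber's formula gives the same leading term.)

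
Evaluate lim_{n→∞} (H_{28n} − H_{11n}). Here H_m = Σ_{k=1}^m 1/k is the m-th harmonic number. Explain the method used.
lim = ln(28/11)

Euler-Maclaurin gives H_m = ln m + γ + 1/(2m) + O(1/m^2). The γ and O(1/m) terms cancel in the difference:
  H_{28n} − H_{11n} = ln(28n) − ln(11n) + O(1/n) = ln(28/11) + O(1/n).
Hence the limit is ln(28/11).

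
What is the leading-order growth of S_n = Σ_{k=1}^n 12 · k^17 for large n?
S_n ~ 2 · n^18 / 3

By integral comparison (Euler-Maclaurin), Σ_{k=1}^n 12 · k^17 = 12 · ∫_0^n x^17 dx + O(n^17) = 12 · n^18/18 = 2 · n^18 / 3 + O(n^17). (Equivalently, Faulhaber's formula gives the same leading term.)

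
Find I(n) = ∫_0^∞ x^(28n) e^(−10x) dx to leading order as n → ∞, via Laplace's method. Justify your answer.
I(n) ~ (sqrt(2π·28n) / 10) · (28n/(10e))^(28n)

Write the integrand as exp(28n ln x − 10x) and set f(x) = 28n ln x − 10x. Then f'(x) = 28n/x − 10 = 0 at x* = 28n/10, and f''(x*) = −28n/x*^2 = −10^2/(28n). Laplace's method (interior maximum) gives
  I(n) ~ e^(f(x*)) · sqrt(2π / |f''(x*)|)
        = exp(28n ln(28n/10) − 28n) · sqrt(2π · 28n / 10^2)
        = (28n/10)^(28n) e^(−28n) · sqrt(2π·28n) / 10
        = (sqrt(2π·28n) / 10) · (28n/(10e))^(28n).
This matches Γ(28n+1)/10^(28n+1) with Stirling applied to Γ.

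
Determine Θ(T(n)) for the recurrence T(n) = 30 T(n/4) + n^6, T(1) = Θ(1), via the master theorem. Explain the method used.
T(n) = Θ(n^6)

log_4 30 ≈ 2.453. f(n) = n^6 dominates n^(log_4 30) since 6 > 2.453, and the regularity condition a·f(n/b) = 30·(n/4)^6 = (30/4096)·n^6 ≤ c·f(n) holds with c = 30/4096 ≈ 0.00732 < 1. So this is Case 3: T(n) = Θ(f(n)) = Θ(n^6).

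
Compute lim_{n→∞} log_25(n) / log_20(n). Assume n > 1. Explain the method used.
lim = ln(20) / ln(25) = log_25(20)

Change of base: log_25(n) = ln n / ln 25 and log_20(n) = ln n / ln 20. The ratio is (ln n / ln 25) · (ln 20 / ln n) = ln 20 / ln 25, a constant independent of n. So the limit is ln 20 / ln 25 = log_25(20).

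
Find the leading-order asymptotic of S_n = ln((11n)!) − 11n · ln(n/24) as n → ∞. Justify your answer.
S_n ~ 11n · (ln 264 − 1) + O(ln n)

Stirling: ln((11n)!) = 11n ln(11n) − 11n + O(ln n).
  S_n = 11n ln(11n) − 11n − 11n ln(n/24) + O(ln n)
      = 11n ln(11n) − 11n ln n + 11n ln 24 − 11n + O(ln n)
      = 11n ln 11 + 11n ln 24 − 11n + O(ln n)
      = 11n (ln 264 − 1) + O(ln n).
Numerically ln(264) − 1 ≈ 4.5759.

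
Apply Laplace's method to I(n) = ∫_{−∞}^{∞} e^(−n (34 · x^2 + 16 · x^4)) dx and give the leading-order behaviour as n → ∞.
I(n) ~ sqrt(π/(34n))

φ(x) = 34 · x^2 + 16 · x^4 has its unique global minimum at x* = 0 (since φ'(x) = 68x + 64x^3 = 0 only at x = 0 for real x with both coefficients positive, and φ → ∞ as |x| → ∞). At x* = 0, φ(0) = 0 and φ''(0) = 68. Laplace's method then gives
  I(n) ~ sqrt(2π / (n · φ''(0))) · e^(−n φ(0)) = sqrt(2π / (68n)) = sqrt(π/(34n)).
The 16 · x^4 term contributes only at subleading order (an O(1/n) relative correction).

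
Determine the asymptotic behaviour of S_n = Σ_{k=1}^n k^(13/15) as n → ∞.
S_n ~ (15/28) · n^(28/15)

Integral comparison: Σ_{k=1}^n k^(13/15) = ∫_0^n x^(13/15) dx + O(n^(13/15)). The integral is n^(1 + 13/15) / (1 + 13/15) = n^((13+15)/15) / ((13+15)/15) = (15/28) · n^(28/15).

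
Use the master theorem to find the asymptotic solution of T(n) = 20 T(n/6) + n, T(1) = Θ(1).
T(n) = Θ(n^(log_6 20))

Master theorem: compare f(n) = n to n^(log_6 20) where log_6 20 ≈ 1.672. Since 1 < log_6 20, we have f(n) = O(n^(log_6 20 − ε)) for some ε > 0 — Case 1. Hence T(n) = Θ(n^(log_6 20)).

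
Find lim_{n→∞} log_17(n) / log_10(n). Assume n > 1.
lim = ln(10) / ln(17) = log_17(10)

Change of base: log_17(n) = ln n / ln 17 and log_10(n) = ln n / ln 10. The ratio is (ln n / ln 17) · (ln 10 / ln n) = ln 10 / ln 17, a constant independent of n. So the limit is ln 10 / ln 17 = log_17(10).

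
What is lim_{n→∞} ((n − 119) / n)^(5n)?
lim = e^(−595)

Rewrite as (1 − 119/n)^(5n). By the standard limit (1 + x/n)^n → e^x, we have (1 − 119/n)^n → e^(−119), and raising to the 5th power gives e^(−595).
More precisely, ln[(1 − 119/n)^(5n)] = 5n · ln(1 − 119/n) = 5n · (-119/n + O(1/n^2)) = -595 + O(1/n) → -595.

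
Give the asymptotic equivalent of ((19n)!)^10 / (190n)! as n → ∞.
((19n)!)^10/(190n)! ~ ((2π·19n)^(9/2) / sqrt(10)) · 10^(−10·19n)  →  0

Write N = 19n. Stirling: N! ~ sqrt(2π N)(N/e)^N and (10N)! ~ sqrt(2π·10N)·(10N/e)^(10N).
  (N!)^10/(10N)! ~ (2π N)^(10/2) (N/e)^(10N) / [sqrt(2π·10N) (10N/e)^(10N)]
     = (2π N)^(10/2) / sqrt(2π·10N) · (N/(10N))^(10N)
     = (2π N)^((10−1)/2) / sqrt(10) · 10^(−10N).
Since 10^10 > 1, the factor 10^(−10N) decays exponentially, so the ratio → 0. Substituting N = 19n gives the stated form.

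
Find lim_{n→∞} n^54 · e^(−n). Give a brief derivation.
lim = 0

Exponentials with base > 1 dominate every fixed polynomial: for any fixed c, n^c / e^n → 0 as n → ∞ (e.g. by the ratio test, or since e^n grows faster than any power of n). Hence n^54 · e^(−n) = n^54 / e^n → 0.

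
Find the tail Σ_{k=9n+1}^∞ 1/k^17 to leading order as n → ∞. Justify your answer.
Σ_{k>9n} 1/k^17 ~ 1/(16 · (9n)^16)

Compare to the integral: ∫_{9n}^∞ x^(−17) dx = [−x^(−16)/16]_{9n}^∞ = 1/((17−1)·(9n)^16). Euler-Maclaurin then gives
  Σ_{k>9n} 1/k^17 = ∫_{9n}^∞ dx/x^17 − 1/(2·(9n)^17) + O(1/(9n)^18).
(Equivalently this is ζ(17) − Σ_{k≤9n} 1/k^17.)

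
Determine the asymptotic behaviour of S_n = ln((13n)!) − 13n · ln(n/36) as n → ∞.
S_n ~ 13n · (ln 468 − 1) + O(ln n)

Stirling: ln((13n)!) = 13n ln(13n) − 13n + O(ln n).
  S_n = 13n ln(13n) − 13n − 13n ln(n/36) + O(ln n)
      = 13n ln(13n) − 13n ln n + 13n ln 36 − 13n + O(ln n)
      = 13n ln 13 + 13n ln 36 − 13n + O(ln n)
      = 13n (ln 468 − 1) + O(ln n).
Numerically ln(468) − 1 ≈ 5.1485.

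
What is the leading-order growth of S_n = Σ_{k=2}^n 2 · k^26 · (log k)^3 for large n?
S_n ~ 2 · n^27 · (log n)^3 / 27

By integral comparison, S_n = ∫_1^n 2 · x^26 · (log x)^3 dx + O(n^26 · (log n)^3). For the integral, the leading term of ∫_1^n x^26 (log x)^3 dx is n^27/27 · (log n)^3 (by repeated integration by parts; each step lowers the log-exponent and produces a relatively O(1/log n) correction). Hence S_n ~ 2 · n^27 · (log n)^3 / 27.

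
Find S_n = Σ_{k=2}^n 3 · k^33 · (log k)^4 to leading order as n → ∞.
S_n ~ 3 · n^34 · (log n)^4 / 34

By integral comparison, S_n = ∫_1^n 3 · x^33 · (log x)^4 dx + O(n^33 · (log n)^4). For the integral, the leading term of ∫_1^n x^33 (log x)^4 dx is n^34/34 · (log n)^4 (by repeated integration by parts; each step lowers the log-exponent and produces a relatively O(1/log n) correction). Hence S_n ~ 3 · n^34 · (log n)^4 / 34.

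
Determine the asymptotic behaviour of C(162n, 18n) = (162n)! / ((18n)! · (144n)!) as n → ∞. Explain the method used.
C(162n, 18n) ~ (387420489/16777216)^(18n) · sqrt(9/(16π·18n))

Write N = 18n. Apply Stirling to each factorial:
  (9N)! ~ sqrt(2π·9N) · (9N/e)^(9N),
  N! ~ sqrt(2π N) · (N/e)^N,
  (8N)! ~ sqrt(2π·8N) · (8N/e)^(8N).
The exponential factors combine to (9N)^(9N) / (N^N · (8N)^(8N)) = 9^(9N)/8^(8N) = (9^9/8^8)^N = (387420489/16777216)^N.
The square-root prefactors combine to sqrt(2π·9N) / (sqrt(2π N)·sqrt(2π·8N)) = sqrt(9 / (2π·8·N)) = sqrt(9/(16π·18n)).
Substituting N = 18n: C(162n, 18n) ~ (387420489/16777216)^(18n) · sqrt(9/(16π·18n)).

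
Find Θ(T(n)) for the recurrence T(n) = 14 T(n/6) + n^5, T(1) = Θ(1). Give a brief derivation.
T(n) = Θ(n^5)

log_6 14 ≈ 1.473. f(n) = n^5 dominates n^(log_6 14) since 5 > 1.473, and the regularity condition a·f(n/b) = 14·(n/6)^5 = (14/7776)·n^5 ≤ c·f(n) holds with c = 14/7776 ≈ 0.0018 < 1. So this is Case 3: T(n) = Θ(f(n)) = Θ(n^5).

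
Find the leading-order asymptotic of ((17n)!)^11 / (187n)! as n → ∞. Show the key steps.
((17n)!)^11/(187n)! ~ ((2π·17n)^(10/2) / sqrt(11)) · 11^(−11·17n)  →  0

Write N = 17n. Stirling: N! ~ sqrt(2π N)(N/e)^N and (11N)! ~ sqrt(2π·11N)·(11N/e)^(11N).
  (N!)^11/(11N)! ~ (2π N)^(11/2) (N/e)^(11N) / [sqrt(2π·11N) (11N/e)^(11N)]
     = (2π N)^(11/2) / sqrt(2π·11N) · (N/(11N))^(11N)
     = (2π N)^((11−1)/2) / sqrt(11) · 11^(−11N).
Since 11^11 > 1, the factor 11^(−11N) decays exponentially, so the ratio → 0. Substituting N = 17n gives the stated form.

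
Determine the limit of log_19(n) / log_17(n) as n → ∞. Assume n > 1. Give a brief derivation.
lim = ln(17) / ln(19) = log_19(17)

Change of base: log_19(n) = ln n / ln 19 and log_17(n) = ln n / ln 17. The ratio is (ln n / ln 19) · (ln 17 / ln n) = ln 17 / ln 19, a constant independent of n. So the limit is ln 17 / ln 19 = log_19(17).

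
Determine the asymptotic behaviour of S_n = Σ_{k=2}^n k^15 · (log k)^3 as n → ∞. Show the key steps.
S_n ~ n^16 · (log n)^3 / 16

By integral comparison, S_n = ∫_1^n x^15 · (log x)^3 dx + O(n^15 · (log n)^3). For the integral, the leading term of ∫_1^n x^15 (log x)^3 dx is n^16/16 · (log n)^3 (by repeated integration by parts; each step lowers the log-exponent and produces a relatively O(1/log n) correction). Hence S_n ~ n^16 · (log n)^3 / 16.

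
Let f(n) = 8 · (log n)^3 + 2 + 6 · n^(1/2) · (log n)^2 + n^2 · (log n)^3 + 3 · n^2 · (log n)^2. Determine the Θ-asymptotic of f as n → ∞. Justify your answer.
f(n) ∈ Θ(n^2 · (log n)^3)

Compare the terms by growth order. For large n, n^a · (log n)^b dominates n^a' · (log n)^b' iff a > a', or (a = a' and b > b'). Ranking the 5 terms shows the dominant one is n^2 · (log n)^3. Hence f(n) ∈ Θ(n^2 · (log n)^3).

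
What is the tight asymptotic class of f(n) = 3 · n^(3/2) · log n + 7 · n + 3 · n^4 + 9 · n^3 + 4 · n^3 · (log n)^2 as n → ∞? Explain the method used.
f(n) ∈ Θ(n^4)

Compare the terms by growth order. For large n, n^a · (log n)^b dominates n^a' · (log n)^b' iff a > a', or (a = a' and b > b'). Ranking the 5 terms shows the dominant one is 3 · n^4. Hence f(n) ∈ Θ(n^4).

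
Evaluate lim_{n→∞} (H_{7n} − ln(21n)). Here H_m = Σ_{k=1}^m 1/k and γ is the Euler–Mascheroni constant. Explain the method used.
lim = −ln 3 + γ

By Euler-Maclaurin, H_m = ln m + γ + O(1/m). So
  H_{7n} − ln(21n) = ln(7n) + γ − ln(21n) + O(1/n)
                       = ln(7/21) + γ + O(1/n).
Hence the limit is ln(7/21) + γ (= −ln 3).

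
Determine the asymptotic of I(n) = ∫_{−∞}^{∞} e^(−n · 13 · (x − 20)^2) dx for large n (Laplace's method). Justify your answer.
I(n) = sqrt(π/(13n))

Here φ(x) = 13 · (x − 20)^2 has its unique minimum at x* = 20 with φ(x*) = 0 and φ''(x*) = 26. Laplace's method gives
  I(n) ~ e^(−n φ(x*)) · sqrt(2π / (n · φ''(x*))) = sqrt(2π / (26n)) = sqrt(π/(13n)).
This is exact: substituting u = (x − 20)·sqrt(13n) gives I(n) = (1/sqrt(13n)) ∫_{−∞}^{∞} e^(−u^2) du = sqrt(π/(13n)).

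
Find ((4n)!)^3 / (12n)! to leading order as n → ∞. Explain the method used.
((4n)!)^3/(12n)! ~ ((2π·4n)^(2/2) / sqrt(3)) · 3^(−3·4n)  →  0

Write N = 4n. Stirling: N! ~ sqrt(2π N)(N/e)^N and (3N)! ~ sqrt(2π·3N)·(3N/e)^(3N).
  (N!)^3/(3N)! ~ (2π N)^(3/2) (N/e)^(3N) / [sqrt(2π·3N) (3N/e)^(3N)]
     = (2π N)^(3/2) / sqrt(2π·3N) · (N/(3N))^(3N)
     = (2π N)^((3−1)/2) / sqrt(3) · 3^(−3N).
Since 3^3 > 1, the factor 3^(−3N) decays exponentially, so the ratio → 0. Substituting N = 4n gives the stated form.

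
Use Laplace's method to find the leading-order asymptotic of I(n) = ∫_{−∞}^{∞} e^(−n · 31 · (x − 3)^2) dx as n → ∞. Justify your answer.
I(n) = sqrt(π/(31n))

Here φ(x) = 31 · (x − 3)^2 has its unique minimum at x* = 3 with φ(x*) = 0 and φ''(x*) = 62. Laplace's method gives
  I(n) ~ e^(−n φ(x*)) · sqrt(2π / (n · φ''(x*))) = sqrt(2π / (62n)) = sqrt(π/(31n)).
This is exact: substituting u = (x − 3)·sqrt(31n) gives I(n) = (1/sqrt(31n)) ∫_{−∞}^{∞} e^(−u^2) du = sqrt(π/(31n)).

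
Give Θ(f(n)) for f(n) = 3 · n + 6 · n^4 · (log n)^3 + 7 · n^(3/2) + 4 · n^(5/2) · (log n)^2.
f(n) ∈ Θ(n^4 · (log n)^3)

Compare the terms by growth order. For large n, n^a · (log n)^b dominates n^a' · (log n)^b' iff a > a', or (a = a' and b > b'). Ranking the 4 terms shows the dominant one is 6 · n^4 · (log n)^3. Hence f(n) ∈ Θ(n^4 · (log n)^3).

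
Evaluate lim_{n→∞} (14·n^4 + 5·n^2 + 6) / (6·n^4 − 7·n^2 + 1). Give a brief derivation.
lim = 14/6 = 7/3

For large n the leading n^4 terms dominate both numerator and denominator. Dividing top and bottom by n^4, every other term tends to 0, leaving 14/6 = 7/3.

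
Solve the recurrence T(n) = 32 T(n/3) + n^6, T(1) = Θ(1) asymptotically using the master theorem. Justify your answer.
T(n) = Θ(n^6)

log_3 32 ≈ 3.155. f(n) = n^6 dominates n^(log_3 32) since 6 > 3.155, and the regularity condition a·f(n/b) = 32·(n/3)^6 = (32/729)·n^6 ≤ c·f(n) holds with c = 32/729 ≈ 0.0439 < 1. So this is Case 3: T(n) = Θ(f(n)) = Θ(n^6).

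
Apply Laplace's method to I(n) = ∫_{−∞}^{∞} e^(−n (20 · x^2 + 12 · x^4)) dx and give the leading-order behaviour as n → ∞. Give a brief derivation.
I(n) ~ sqrt(π/(20n))

φ(x) = 20 · x^2 + 12 · x^4 has its unique global minimum at x* = 0 (since φ'(x) = 40x + 48x^3 = 0 only at x = 0 for real x with both coefficients positive, and φ → ∞ as |x| → ∞). At x* = 0, φ(0) = 0 and φ''(0) = 40. Laplace's method then gives
  I(n) ~ sqrt(2π / (n · φ''(0))) · e^(−n φ(0)) = sqrt(2π / (40n)) = sqrt(π/(20n)).
The 12 · x^4 term contributes only at subleading order (an O(1/n) relative correction).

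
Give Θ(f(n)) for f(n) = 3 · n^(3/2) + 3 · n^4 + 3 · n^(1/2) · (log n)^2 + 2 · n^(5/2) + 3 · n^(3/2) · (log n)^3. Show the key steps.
f(n) ∈ Θ(n^4)

Compare the terms by growth order. For large n, n^a · (log n)^b dominates n^a' · (log n)^b' iff a > a', or (a = a' and b > b'). Ranking the 5 terms shows the dominant one is 3 · n^4. Hence f(n) ∈ Θ(n^4).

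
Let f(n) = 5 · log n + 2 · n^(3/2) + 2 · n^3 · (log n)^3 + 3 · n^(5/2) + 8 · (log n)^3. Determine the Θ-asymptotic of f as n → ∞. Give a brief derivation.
f(n) ∈ Θ(n^3 · (log n)^3)

Compare the terms by growth order. For large n, n^a · (log n)^b dominates n^a' · (log n)^b' iff a > a', or (a = a' and b > b'). Ranking the 5 terms shows the dominant one is 2 · n^3 · (log n)^3. Hence f(n) ∈ Θ(n^3 · (log n)^3).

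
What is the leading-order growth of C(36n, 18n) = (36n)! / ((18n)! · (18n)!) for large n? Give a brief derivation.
C(36n, 18n) ~ (4)^(18n) · sqrt(1/(π·18n))

Write N = 18n. Apply Stirling to each factorial:
  (2N)! ~ sqrt(2π·2N) · (2N/e)^(2N),
  N! ~ sqrt(2π N) · (N/e)^N,
  (1N)! ~ sqrt(2π·1N) · (1N/e)^(1N).
The exponential factors combine to (2N)^(2N) / (N^N · (1N)^(1N)) = 2^(2N)/1^(1N) = (2^2/1^1)^N = (4)^N.
The square-root prefactors combine to sqrt(2π·2N) / (sqrt(2π N)·sqrt(2π·1N)) = sqrt(2 / (2π·1·N)) = sqrt(1/(π·18n)).
Substituting N = 18n: C(36n, 18n) ~ (4)^(18n) · sqrt(1/(π·18n)).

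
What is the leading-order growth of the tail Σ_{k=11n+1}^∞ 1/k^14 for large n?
Σ_{k>11n} 1/k^14 ~ 1/(13 · (11n)^13)

Compare to the integral: ∫_{11n}^∞ x^(−14) dx = [−x^(−13)/13]_{11n}^∞ = 1/((14−1)·(11n)^13). Euler-Maclaurin then gives
  Σ_{k>11n} 1/k^14 = ∫_{11n}^∞ dx/x^14 − 1/(2·(11n)^14) + O(1/(11n)^15).
(Equivalently this is ζ(14) − Σ_{k≤11n} 1/k^14.)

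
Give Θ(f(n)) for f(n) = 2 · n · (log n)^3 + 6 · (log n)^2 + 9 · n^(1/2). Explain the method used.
f(n) ∈ Θ(n · (log n)^3)

Compare the terms by growth order. For large n, n^a · (log n)^b dominates n^a' · (log n)^b' iff a > a', or (a = a' and b > b'). Ranking the 3 terms shows the dominant one is 2 · n · (log n)^3. Hence f(n) ∈ Θ(n · (log n)^3).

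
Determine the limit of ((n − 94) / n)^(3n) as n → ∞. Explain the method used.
lim = e^(−282)

Rewrite as (1 − 94/n)^(3n). By the standard limit (1 + x/n)^n → e^x, we have (1 − 94/n)^n → e^(−94), and raising to the 3rd power gives e^(−282).
More precisely, ln[(1 − 94/n)^(3n)] = 3n · ln(1 − 94/n) = 3n · (-94/n + O(1/n^2)) = -282 + O(1/n) → -282.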